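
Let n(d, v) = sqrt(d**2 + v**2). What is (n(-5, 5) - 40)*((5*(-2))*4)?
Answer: 1600 - 200*sqrt(2) ≈ 1317.2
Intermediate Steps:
(n(-5, 5) - 40)*((5*(-2))*4) = (sqrt((-5)**2 + 5**2) - 40)*((5*(-2))*4) = (sqrt(25 + 25) - 40)*(-10*4) = (sqrt(50) - 40)*(-40) = (5*sqrt(2) - 40)*(-40) = (-40 + 5*sqrt(2))*(-40) = 1600 - 200*sqrt(2)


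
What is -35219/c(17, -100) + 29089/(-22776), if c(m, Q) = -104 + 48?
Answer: 50032435/79716 ≈ 627.63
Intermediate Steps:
c(m, Q) = -56
-35219/c(17, -100) + 29089/(-22776) = -35219/(-56) + 29089/(-22776) = -35219*(-1/56) + 29089*(-1/22776) = 35219/56 - 29089/22776 = 50032435/79716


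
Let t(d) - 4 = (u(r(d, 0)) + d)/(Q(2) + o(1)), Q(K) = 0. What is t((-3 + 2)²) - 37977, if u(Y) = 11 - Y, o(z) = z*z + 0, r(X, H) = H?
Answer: -37961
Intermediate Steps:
o(z) = z² (o(z) = z² + 0 = z²)
t(d) = 15 + d (t(d) = 4 + ((11 - 1*0) + d)/(0 + 1²) = 4 + ((11 + 0) + d)/(0 + 1) = 4 + (11 + d)/1 = 4 + (11 + d)*1 = 4 + (11 + d) = 15 + d)
t((-3 + 2)²) - 37977 = (15 + (-3 + 2)²) - 37977 = (15 + (-1)²) - 37977 = (15 + 1) - 37977 = 16 - 37977 = -37961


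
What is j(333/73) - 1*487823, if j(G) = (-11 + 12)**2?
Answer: -487822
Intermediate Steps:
j(G) = 1 (j(G) = 1**2 = 1)
j(333/73) - 1*487823 = 1 - 1*487823 = 1 - 487823 = -487822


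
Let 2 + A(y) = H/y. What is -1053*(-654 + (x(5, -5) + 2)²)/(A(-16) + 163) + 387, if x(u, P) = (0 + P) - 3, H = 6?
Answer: 5703327/1285 ≈ 4438.4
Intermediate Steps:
x(u, P) = -3 + P (x(u, P) = P - 3 = -3 + P)
A(y) = -2 + 6/y
-1053*(-654 + (x(5, -5) + 2)²)/(A(-16) + 163) + 387 = -1053*(-654 + ((-3 - 5) + 2)²)/((-2 + 6/(-16)) + 163) + 387 = -1053*(-654 + (-8 + 2)²)/((-2 + 6*(-1/16)) + 163) + 387 = -1053*(-654 + (-6)²)/((-2 - 3/8) + 163) + 387 = -1053*(-654 + 36)/(-19/8 + 163) + 387 = -(-650754)/1285/8 + 387 = -(-650754)*8/1285 + 387 = -1053*(-4944/1285) + 387 = 5206032/1285 + 387 = 5703327/1285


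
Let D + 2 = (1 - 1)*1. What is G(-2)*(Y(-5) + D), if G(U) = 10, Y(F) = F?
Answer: -70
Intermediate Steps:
D = -2 (D = -2 + (1 - 1)*1 = -2 + 0*1 = -2 + 0 = -2)
G(-2)*(Y(-5) + D) = 10*(-5 - 2) = 10*(-7) = -70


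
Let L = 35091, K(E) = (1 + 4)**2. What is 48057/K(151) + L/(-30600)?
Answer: 6531853/3400 ≈ 1921.1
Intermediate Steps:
K(E) = 25 (K(E) = 5**2 = 25)
48057/K(151) + L/(-30600) = 48057/25 + 35091/(-30600) = 48057*(1/25) + 35091*(-1/30600) = 48057/25 - 3899/3400 = 6531853/3400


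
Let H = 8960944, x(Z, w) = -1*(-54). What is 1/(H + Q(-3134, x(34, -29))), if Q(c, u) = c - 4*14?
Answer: 1/8957754 ≈ 1.1164e-7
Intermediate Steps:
x(Z, w) = 54
Q(c, u) = -56 + c (Q(c, u) = c - 56 = -56 + c)
1/(H + Q(-3134, x(34, -29))) = 1/(8960944 + (-56 - 3134)) = 1/(8960944 - 3190) = 1/8957754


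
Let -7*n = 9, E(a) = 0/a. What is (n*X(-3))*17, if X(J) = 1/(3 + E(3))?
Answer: -51/7 ≈ -7.2857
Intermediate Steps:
E(a) = 0
n = -9/7 (n = -1/7*9 = -9/7 ≈ -1.2857)
X(J) = 1/3 (X(J) = 1/(3 + 0) = 1/3)
(n*X(-3))*17 = -9/7*1/3*17 = -3/7*17 = -51/7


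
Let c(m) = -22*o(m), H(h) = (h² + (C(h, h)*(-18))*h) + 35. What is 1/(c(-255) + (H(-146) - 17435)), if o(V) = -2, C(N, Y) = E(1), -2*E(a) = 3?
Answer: 1/18 ≈ 0.055556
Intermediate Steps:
E(a) = -3/2 (E(a) = -½*3 = -3/2)
C(N, Y) = -3/2
H(h) = 35 + h² + 27*h (H(h) = (h² + (-3/2*(-18))*h) + 35 = (h² + 27*h) + 35 = 35 + h² + 27*h)
c(m) = 44 (c(m) = -22*(-2) = 44)
1/(c(-255) + (H(-146) - 17435)) = 1/(44 + ((35 + (-146)² + 27*(-146)) - 17435)) = 1/(44 + ((35 + 21316 - 3942) - 17435)) = 1/(44 + (17409 - 17435)) = 1/(44 - 26) = 1/18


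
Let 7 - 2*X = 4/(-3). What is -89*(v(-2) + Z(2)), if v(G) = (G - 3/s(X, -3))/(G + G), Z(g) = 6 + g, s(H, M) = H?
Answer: -19313/25 ≈ -772.52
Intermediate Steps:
X = 25/6 (X = 7/2 - 2/(-3) = 7/2 - 2*(-1)/3 = 7/2 - ½*(-4/3) = 7/2 + ⅔ = 25/6 ≈ 4.1667)
v(G) = (-18/25 + G)/(2*G) (v(G) = (G - 3/25/6)/(G + G) = (G - 3*6/25)/((2*G)) = (G - 18/25)*(1/(2*G)) = (-18/25 + G)*(1/(2*G)) = (-18/25 + G)/(2*G))
-89*(v(-2) + Z(2)) = -89*((1/50)*(-18 + 25*(-2))/(-2) + (6 + 2)) = -89*((1/50)*(-½)*(-18 - 50) + 8) = -89*((1/50)*(-½)*(-68) + 8) = -89*(17/25 + 8) = -89*217/25 = -19313/25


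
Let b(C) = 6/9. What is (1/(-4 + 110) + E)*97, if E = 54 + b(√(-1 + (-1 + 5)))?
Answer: 1686539/318 ≈ 5303.6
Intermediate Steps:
b(C) = ⅔ (b(C) = 6*(⅑) = ⅔)
E = 164/3 (E = 54 + ⅔ = 164/3 ≈ 54.667)
(1/(-4 + 110) + E)*97 = (1/(-4 + 110) + 164/3)*97 = (1/106 + 164/3)*97 = (17387/318)*97 = 1686539/318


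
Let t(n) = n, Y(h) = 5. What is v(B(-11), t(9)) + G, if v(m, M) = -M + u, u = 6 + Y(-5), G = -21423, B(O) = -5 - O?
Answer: -21421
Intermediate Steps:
u = 11 (u = 6 + 5 = 11)
v(m, M) = 11 - M (v(m, M) = -M + 11 = 11 - M)
v(B(-11), t(9)) + G = (11 - 1*9) - 21423 = (11 - 9) - 21423 = 2 - 21423 = -21421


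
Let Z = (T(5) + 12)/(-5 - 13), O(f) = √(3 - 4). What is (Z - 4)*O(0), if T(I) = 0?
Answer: -14*I/3 ≈ -4.6667*I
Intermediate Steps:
O(f) = I (O(f) = √(-1) = I)
Z = -⅔ (Z = (0 + 12)/(-5 - 13) = 12/(-18) = 12*(-1/18) = -⅔ ≈ -0.66667)
(Z - 4)*O(0) = (-⅔ - 4)*I = -14*I/3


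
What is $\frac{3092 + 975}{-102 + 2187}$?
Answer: $\frac{4067}{2085} \approx 1.9506$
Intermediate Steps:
$\frac{3092 + 975}{-102 + 2187} = \frac{4067}{2085}$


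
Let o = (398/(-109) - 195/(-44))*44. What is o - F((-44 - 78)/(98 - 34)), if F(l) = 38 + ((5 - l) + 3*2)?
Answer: -57785/3488 ≈ -16.567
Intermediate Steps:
o = 3743/109 (o = (398*(-1/109) - 195*(-1/44))*44 = (-398/109 + 195/44)*44 = (3743/4796)*44 = 3743/109 ≈ 34.339)
F(l) = 49 - l (F(l) = 38 + ((5 - l) + 6) = 38 + (11 - l) = 49 - l)
o - F((-44 - 78)/(98 - 34)) = 3743/109 - (49 - (-44 - 78)/(98 - 34)) = 3743/109 - (49 - (-122)/64) = 3743/109 - (49 - 1*(-61/32)) = 3743/109 - (49 + 61/32) = 3743/109 - 1*1629/32 = 3743/109 - 1629/32 = -57785/3488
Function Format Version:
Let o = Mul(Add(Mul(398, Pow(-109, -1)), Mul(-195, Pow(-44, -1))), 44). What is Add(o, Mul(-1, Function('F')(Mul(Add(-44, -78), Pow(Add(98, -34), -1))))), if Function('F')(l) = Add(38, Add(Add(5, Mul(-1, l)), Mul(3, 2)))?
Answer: Rational(-57785, 3488) ≈ -16.567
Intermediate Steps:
o = Rational(3743, 109) (o = Mul(Add(Mul(398, Rational(-1, 109)), Mul(-195, Rational(-1, 44))), 44) = Mul(Add(Rational(-398, 109), Rational(195, 44)), 44) = Mul(Rational(3743, 4796), 44) = Rational(3743, 109) ≈ 34.339)
Function('F')(l) = Add(49, Mul(-1, l)) (Function('F')(l) = Add(38, Add(Add(5, Mul(-1, l)), 6)) = Add(38, Add(11, Mul(-1, l))) = Add(49, Mul(-1, l)))
Add(o, Mul(-1, Function('F')(Mul(Add(-44, -78), Pow(Add(98, -34), -1))))) = Add(Rational(3743, 109), Mul(-1, Add(49, Mul(-1, Mul(Add(-44, -78), Pow(Add(98, -34), -1)))))) = Add(Rational(3743, 109), Mul(-1, Add(49, Mul(-1, Mul(-122, Pow(64, -1)))))) = Add(Rational(3743, 109), Mul(-1, Add(49, Mul(-1, Mul(-122, Rational(1, 64)))))) = Add(Rational(3743, 109), Mul(-1, Add(49, Mul(-1, Rational(-61, 32))))) = Add(Rational(3743, 109), Mul(-1, Add(49, Rational(61, 32)))) = Add(Rational(3743, 109), Mul(-1, Rational(1629, 32))) = Add(Rational(3743, 109), Rational(-1629, 32)) = Rational(-57785, 3488)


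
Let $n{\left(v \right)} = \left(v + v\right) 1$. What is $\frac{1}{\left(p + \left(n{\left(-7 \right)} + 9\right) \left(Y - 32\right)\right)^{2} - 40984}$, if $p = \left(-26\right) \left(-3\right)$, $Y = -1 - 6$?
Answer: $\frac{1}{33545} \approx 2.9811 \cdot 10^{-5}$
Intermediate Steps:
$Y = -7$
$p = 78$
$n{\left(v \right)} = 2 v$ ($n{\left(v \right)} = 2 v 1 = 2 v$)
$\frac{1}{\left(p + \left(n{\left(-7 \right)} + 9\right) \left(Y - 32\right)\right)^{2} - 40984} = \frac{1}{\left(78 + \left(2 \left(-7\right) + 9\right) \left(-7 - 32\right)\right)^{2} - 40984} = \frac{1}{\left(78 + \left(-14 + 9\right) \left(-39\right)\right)^{2} - 40984} = \frac{1}{\left(78 - -195\right)^{2} - 40984} = \frac{1}{\left(78 + 195\right)^{2} - 40984} = \frac{1}{273^{2} - 40984} = \frac{1}{74529 - 40984} = \frac{1}{33545}$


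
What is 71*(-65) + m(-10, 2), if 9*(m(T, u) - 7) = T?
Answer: -41482/9 ≈ -4609.1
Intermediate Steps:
m(T, u) = 7 + T/9
71*(-65) + m(-10, 2) = 71*(-65) + (7 + (⅑)*(-10)) = -4615 + (7 - 10/9) = -4615 + 53/9 = -41482/9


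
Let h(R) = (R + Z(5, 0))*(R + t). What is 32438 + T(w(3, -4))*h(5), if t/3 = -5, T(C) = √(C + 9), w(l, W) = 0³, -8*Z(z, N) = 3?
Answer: 129197/4 ≈ 32299.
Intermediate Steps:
Z(z, N) = -3/8 (Z(z, N) = -⅛*3 = -3/8)
w(l, W) = 0
T(C) = √(9 + C)
t = -15 (t = 3*(-5) = -15)
h(R) = (-15 + R)*(-3/8 + R) (h(R) = (R - 3/8)*(R - 15) = (-3/8 + R)*(-15 + R) = (-15 + R)*(-3/8 + R))
32438 + T(w(3, -4))*h(5) = 32438 + √(9 + 0)*(45/8 + 5² - 123/8*5) = 32438 + √9*(45/8 + 25 - 615/8) = 32438 + 3*(-185/4) = 32438 - 555/4 = 129197/4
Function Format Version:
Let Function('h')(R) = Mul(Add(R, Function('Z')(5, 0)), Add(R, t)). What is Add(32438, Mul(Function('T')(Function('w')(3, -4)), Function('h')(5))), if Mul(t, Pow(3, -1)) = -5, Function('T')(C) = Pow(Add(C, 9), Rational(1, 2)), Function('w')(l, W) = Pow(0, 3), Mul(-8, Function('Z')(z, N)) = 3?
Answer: Rational(129197, 4) ≈ 32299.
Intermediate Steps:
Function('Z')(z, N) = Rational(-3, 8) (Function('Z')(z, N) = Mul(Rational(-1, 8), 3) = Rational(-3, 8))
Function('w')(l, W) = 0
Function('T')(C) = Pow(Add(9, C), Rational(1, 2))
t = -15 (t = Mul(3, -5) = -15)
Function('h')(R) = Mul(Add(-15, R), Add(Rational(-3, 8), R)) (Function('h')(R) = Mul(Add(R, Rational(-3, 8)), Add(R, -15)) = Mul(Add(Rational(-3, 8), R), Add(-15, R)) = Mul(Add(-15, R), Add(Rational(-3, 8), R)))
Add(32438, Mul(Function('T')(Function('w')(3, -4)), Function('h')(5))) = Add(32438, Mul(Pow(Add(9, 0), Rational(1, 2)), Add(Rational(45, 8), Pow(5, 2), Mul(Rational(-123, 8), 5)))) = Add(32438, Mul(Pow(9, Rational(1, 2)), Add(Rational(45, 8), 25, Rational(-615, 8)))) = Add(32438, Mul(3, Rational(-185, 4))) = Add(32438, Rational(-555, 4)) = Rational(129197, 4)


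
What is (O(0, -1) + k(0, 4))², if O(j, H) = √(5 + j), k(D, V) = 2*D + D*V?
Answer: 5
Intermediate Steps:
(O(0, -1) + k(0, 4))² = (√(5 + 0) + 0*(2 + 4))² = (√5 + 0*6)² = (√5 + 0)² = (√5)² = 5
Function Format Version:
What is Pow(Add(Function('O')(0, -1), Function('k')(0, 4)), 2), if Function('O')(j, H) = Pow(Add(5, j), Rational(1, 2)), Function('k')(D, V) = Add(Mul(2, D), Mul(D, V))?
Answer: 5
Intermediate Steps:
Pow(Add(Function('O')(0, -1), Function('k')(0, 4)), 2) = Pow(Add(Pow(Add(5, 0), Rational(1, 2)), Mul(0, Add(2, 4))), 2) = Pow(Add(Pow(5, Rational(1, 2)), Mul(0, 6)), 2) = Pow(Add(Pow(5, Rational(1, 2)), 0), 2) = Pow(Pow(5, Rational(1, 2)), 2) = 5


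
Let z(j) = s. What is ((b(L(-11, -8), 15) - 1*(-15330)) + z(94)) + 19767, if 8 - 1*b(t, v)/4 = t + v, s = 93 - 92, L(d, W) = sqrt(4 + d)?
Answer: 35070 - 4*I*sqrt(7) ≈ 35070.0 - 10.583*I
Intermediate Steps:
s = 1
z(j) = 1
b(t, v) = 32 - 4*t - 4*v (b(t, v) = 32 - 4*(t + v) = 32 + (-4*t - 4*v) = 32 - 4*t - 4*v)
((b(L(-11, -8), 15) - 1*(-15330)) + z(94)) + 19767 = (((32 - 4*sqrt(4 - 11) - 4*15) - 1*(-15330)) + 1) + 19767 = (((32 - 4*I*sqrt(7) - 60) + 15330) + 1) + 19767 = (((-28 - 4*I*sqrt(7)) + 15330) + 1) + 19767 = ((15302 - 4*I*sqrt(7)) + 1) + 19767 = (15303 - 4*I*sqrt(7)) + 19767 = 35070 - 4*I*sqrt(7)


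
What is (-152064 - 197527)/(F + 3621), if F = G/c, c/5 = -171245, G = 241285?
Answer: -59865710795/620029888 ≈ -96.553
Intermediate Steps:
c = -856225 (c = 5*(-171245) = -856225)
F = -48257/171245 (F = 241285/(-856225) = 241285*(-1/856225) = -48257/171245 ≈ -0.28180)
(-152064 - 197527)/(F + 3621) = (-152064 - 197527)/(-48257/171245 + 3621) = -349591/620029888/171245 = -349591*171245/620029888 = -59865710795/620029888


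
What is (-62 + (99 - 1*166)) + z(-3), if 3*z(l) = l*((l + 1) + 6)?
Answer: -133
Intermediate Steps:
z(l) = l*(7 + l)/3 (z(l) = (l*((l + 1) + 6))/3 = (l*((1 + l) + 6))/3 = (l*(7 + l))/3 = l*(7 + l)/3)
(-62 + (99 - 1*166)) + z(-3) = (-62 + (99 - 1*166)) + (⅓)*(-3)*(7 - 3) = (-62 + (99 - 166)) + (⅓)*(-3)*4 = (-62 - 67) - 4 = -129 - 4 = -133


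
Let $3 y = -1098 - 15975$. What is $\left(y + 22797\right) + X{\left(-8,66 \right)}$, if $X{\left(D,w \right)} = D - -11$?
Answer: $17109$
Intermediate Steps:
$X{\left(D,w \right)} = 11 + D$ ($X{\left(D,w \right)} = D + 11 = 11 + D$)
$y = -5691$ ($y = \frac{-1098 - 15975}{3} = \frac{1}{3} \left(-17073\right) = -5691$)
$\left(y + 22797\right) + X{\left(-8,66 \right)} = \left(-5691 + 22797\right) + \left(11 - 8\right) = 17106 + 3 = 17109$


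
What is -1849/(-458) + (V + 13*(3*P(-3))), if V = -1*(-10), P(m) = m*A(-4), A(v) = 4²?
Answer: -850947/458 ≈ -1858.0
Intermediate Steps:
A(v) = 16
P(m) = 16*m (P(m) = m*16 = 16*m)
V = 10
-1849/(-458) + (V + 13*(3*P(-3))) = -1849/(-458) + (10 + 13*(3*(16*(-3)))) = -1849*(-1/458) + (10 + 13*(3*(-48))) = 1849/458 + (10 + 13*(-144)) = 1849/458 + (10 - 1872) = 1849/458 - 1862 = -850947/458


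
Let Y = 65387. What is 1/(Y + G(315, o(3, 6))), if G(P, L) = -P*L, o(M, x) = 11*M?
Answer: 1/54992 ≈ 1.8184e-5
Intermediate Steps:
G(P, L) = -L*P
1/(Y + G(315, o(3, 6))) = 1/(65387 - 1*11*3*315) = 1/(65387 - 1*33*315) = 1/(65387 - 10395) = 1/54992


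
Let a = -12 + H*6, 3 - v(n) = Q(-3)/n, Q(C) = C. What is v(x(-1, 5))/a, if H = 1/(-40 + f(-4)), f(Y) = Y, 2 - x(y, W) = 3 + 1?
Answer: -11/89 ≈ -0.12360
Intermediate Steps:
x(y, W) = -2 (x(y, W) = 2 - (3 + 1) = 2 - 1*4 = 2 - 4 = -2)
H = -1/44 (H = 1/(-40 - 4) = 1/(-44) = -1/44 ≈ -0.022727)
v(n) = 3 + 3/n (v(n) = 3 - (-3)/n = 3 + 3/n)
a = -267/22 (a = -12 - 1/44*6 = -12 - 3/22 = -267/22 ≈ -12.136)
v(x(-1, 5))/a = (3 + 3/(-2))/(-267/22) = (3 + 3*(-½))*(-22/267) = (3 - 3/2)*(-22/267) = (3/2)*(-22/267) = -11/89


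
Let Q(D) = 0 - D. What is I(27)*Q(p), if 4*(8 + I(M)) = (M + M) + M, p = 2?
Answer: -49/2 ≈ -24.500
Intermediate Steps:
Q(D) = -D
I(M) = -8 + 3*M/4 (I(M) = -8 + ((M + M) + M)/4 = -8 + (2*M + M)/4 = -8 + (3*M)/4 = -8 + 3*M/4)
I(27)*Q(p) = (-8 + (¾)*27)*(-1*2) = (-8 + 81/4)*(-2) = (49/4)*(-2) = -49/2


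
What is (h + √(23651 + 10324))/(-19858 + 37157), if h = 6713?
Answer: 6713/17299 + 15*√151/17299 ≈ 0.39871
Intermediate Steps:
(h + √(23651 + 10324))/(-19858 + 37157) = (6713 + √(23651 + 10324))/(-19858 + 37157) = (6713 + √33975)/17299 = (6713 + 15*√151)*(1/17299) = 6713/17299 + 15*√151/17299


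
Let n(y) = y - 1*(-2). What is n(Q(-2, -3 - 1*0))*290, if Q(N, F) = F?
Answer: -290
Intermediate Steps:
n(y) = 2 + y (n(y) = y + 2 = 2 + y)
n(Q(-2, -3 - 1*0))*290 = (2 + (-3 - 1*0))*290 = (2 + (-3 + 0))*290 = (2 - 3)*290 = -1*290 = -290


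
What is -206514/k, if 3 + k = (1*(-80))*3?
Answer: 22946/27 ≈ 849.85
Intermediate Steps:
k = -243 (k = -3 + (1*(-80))*3 = -3 - 80*3 = -3 - 240 = -243)
-206514/k = -206514/(-243) = -206514*(-1/243) = 22946/27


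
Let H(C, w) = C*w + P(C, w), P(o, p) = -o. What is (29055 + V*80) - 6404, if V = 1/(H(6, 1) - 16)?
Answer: 22646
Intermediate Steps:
H(C, w) = -C + C*w (H(C, w) = C*w - C = -C + C*w)
V = -1/16 (V = 1/(6*(-1 + 1) - 16) = 1/(6*0 - 16) = 1/(0 - 16) = 1/(-16) = -1/16 ≈ -0.062500)
(29055 + V*80) - 6404 = (29055 - 1/16*80) - 6404 = (29055 - 5) - 6404 = 29050 - 6404 = 22646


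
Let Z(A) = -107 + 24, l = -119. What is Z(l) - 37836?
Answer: -37919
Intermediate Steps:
Z(A) = -83
Z(l) - 37836 = -83 - 37836 = -37919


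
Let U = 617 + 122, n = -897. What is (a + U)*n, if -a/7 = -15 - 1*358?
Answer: -3004950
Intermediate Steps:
U = 739
a = 2611 (a = -7*(-15 - 1*358) = -7*(-15 - 358) = -7*(-373) = 2611)
(a + U)*n = (2611 + 739)*(-897) = 3350*(-897) = -3004950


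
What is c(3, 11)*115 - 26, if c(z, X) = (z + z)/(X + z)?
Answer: 163/7 ≈ 23.286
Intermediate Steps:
c(z, X) = 2*z/(X + z) (c(z, X) = (2*z)/(X + z) = 2*z/(X + z))
c(3, 11)*115 - 26 = (2*3/(11 + 3))*115 - 26 = (2*3/14)*115 - 26 = (2*3*(1/14))*115 - 26 = (3/7)*115 - 26 = 345/7 - 26 = 163/7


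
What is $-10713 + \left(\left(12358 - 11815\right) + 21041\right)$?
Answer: $10871$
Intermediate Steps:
$-10713 + \left(\left(12358 - 11815\right) + 21041\right) = -10713 + \left(543 + 21041\right) = -10713 + 21584 = 10871$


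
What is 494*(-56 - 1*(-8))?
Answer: -23712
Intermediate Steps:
494*(-56 - 1*(-8)) = 494*(-56 + 8) = 494*(-48) = -23712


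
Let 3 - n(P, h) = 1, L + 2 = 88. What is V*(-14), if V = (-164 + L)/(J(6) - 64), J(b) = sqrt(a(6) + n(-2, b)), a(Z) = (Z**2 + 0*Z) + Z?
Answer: -17472/1013 - 546*sqrt(11)/1013 ≈ -19.035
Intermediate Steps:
L = 86 (L = -2 + 88 = 86)
n(P, h) = 2 (n(P, h) = 3 - 1*1 = 3 - 1 = 2)
a(Z) = Z + Z**2 (a(Z) = (Z**2 + 0) + Z = Z**2 + Z = Z + Z**2)
J(b) = 2*sqrt(11) (J(b) = sqrt(6*(1 + 6) + 2) = sqrt(6*7 + 2) = sqrt(42 + 2) = sqrt(44) = 2*sqrt(11))
V = -78/(-64 + 2*sqrt(11)) (V = (-164 + 86)/(2*sqrt(11) - 64) = -78/(-64 + 2*sqrt(11)) ≈ 1.3597)
V*(-14) = (1248/1013 + 39*sqrt(11)/1013)*(-14) = -17472/1013 - 546*sqrt(11)/1013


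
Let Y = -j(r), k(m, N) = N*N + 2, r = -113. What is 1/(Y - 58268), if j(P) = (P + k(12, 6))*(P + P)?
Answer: -1/75218 ≈ -1.3295e-5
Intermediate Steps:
k(m, N) = 2 + N² (k(m, N) = N² + 2 = 2 + N²)
j(P) = 2*P*(38 + P) (j(P) = (P + (2 + 6²))*(P + P) = (P + (2 + 36))*(2*P) = (P + 38)*(2*P) = (38 + P)*(2*P) = 2*P*(38 + P))
Y = -16950 (Y = -2*(-113)*(38 - 113) = -2*(-113)*(-75) = -1*16950 = -16950)
1/(Y - 58268) = 1/(-16950 - 58268) = 1/(-75218) = -1/75218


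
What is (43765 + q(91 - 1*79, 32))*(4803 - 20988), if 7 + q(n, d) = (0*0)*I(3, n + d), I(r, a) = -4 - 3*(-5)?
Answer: -708223230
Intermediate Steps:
I(r, a) = 11 (I(r, a) = -4 + 15 = 11)
q(n, d) = -7 (q(n, d) = -7 + (0*0)*11 = -7 + 0*11 = -7 + 0 = -7)
(43765 + q(91 - 1*79, 32))*(4803 - 20988) = (43765 - 7)*(4803 - 20988) = 43758*(-16185) = -708223230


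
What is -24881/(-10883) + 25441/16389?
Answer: 684649112/178361487 ≈ 3.8385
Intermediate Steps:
-24881/(-10883) + 25441/16389 = -24881*(-1/10883) + 25441*(1/16389) = 24881/10883 + 25441/16389 = 684649112/178361487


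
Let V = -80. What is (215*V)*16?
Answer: -275200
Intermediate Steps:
(215*V)*16 = (215*(-80))*16 = -17200*16 = -275200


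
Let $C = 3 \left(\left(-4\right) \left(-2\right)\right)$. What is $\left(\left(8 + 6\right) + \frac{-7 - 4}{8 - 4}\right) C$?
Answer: $270$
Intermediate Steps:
$C = 24$ ($C = 3 \cdot 8 = 24$)
$\left(\left(8 + 6\right) + \frac{-7 - 4}{8 - 4}\right) C = \left(\left(8 + 6\right) + \frac{-7 - 4}{8 - 4}\right) 24 = \left(14 - \frac{11}{4}\right) 24 = \frac{45}{4} \cdot 24 = 270$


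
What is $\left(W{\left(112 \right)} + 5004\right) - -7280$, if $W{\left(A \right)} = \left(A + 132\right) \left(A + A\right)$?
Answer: $66940$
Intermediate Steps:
$W{\left(A \right)} = 2 A \left(132 + A\right)$ ($W{\left(A \right)} = \left(132 + A\right) 2 A = 2 A \left(132 + A\right)$)
$\left(W{\left(112 \right)} + 5004\right) - -7280 = \left(2 \cdot 112 \left(132 + 112\right) + 5004\right) - -7280 = \left(2 \cdot 112 \cdot 244 + 5004\right) + 7280 = \left(54656 + 5004\right) + 7280 = 59660 + 7280 = 66940$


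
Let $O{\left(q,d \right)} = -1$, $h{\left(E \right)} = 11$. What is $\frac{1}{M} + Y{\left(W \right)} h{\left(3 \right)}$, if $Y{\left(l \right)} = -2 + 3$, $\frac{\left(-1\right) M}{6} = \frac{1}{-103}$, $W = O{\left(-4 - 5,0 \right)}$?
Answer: $\frac{169}{6} \approx 28.167$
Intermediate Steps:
$W = -1$
$M = \frac{6}{103}$ ($M = - \frac{6}{-103} = \left(-6\right) \left(- \frac{1}{103}\right) = \frac{6}{103} \approx 0.058252$)
$Y{\left(l \right)} = 1$
$\frac{1}{M} + Y{\left(W \right)} h{\left(3 \right)} = \frac{1}{\frac{6}{103}} + 1 \cdot 11 = \frac{103}{6} + 11 = \frac{169}{6}$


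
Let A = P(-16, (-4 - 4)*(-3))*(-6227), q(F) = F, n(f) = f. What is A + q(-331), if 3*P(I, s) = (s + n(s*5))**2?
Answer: -43041355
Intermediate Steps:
P(I, s) = 12*s**2 (P(I, s) = (s + s*5)**2/3 = (s + 5*s)**2/3 = (6*s)**2/3 = (36*s**2)/3 = 12*s**2)
A = -43041024 (A = (12*((-4 - 4)*(-3))**2)*(-6227) = (12*(-8*(-3))**2)*(-6227) = (12*24**2)*(-6227) = (12*576)*(-6227) = 6912*(-6227) = -43041024)
A + q(-331) = -43041024 - 331 = -43041355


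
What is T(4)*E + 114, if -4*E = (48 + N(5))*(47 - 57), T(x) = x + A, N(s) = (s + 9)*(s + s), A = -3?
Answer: 584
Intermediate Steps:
N(s) = 2*s*(9 + s) (N(s) = (9 + s)*(2*s) = 2*s*(9 + s))
T(x) = -3 + x (T(x) = x - 3 = -3 + x)
E = 470 (E = -(48 + 2*5*(9 + 5))*(47 - 57)/4 = -(48 + 2*5*14)*(-10)/4 = -(48 + 140)*(-10)/4 = -47*(-10) = -¼*(-1880) = 470)
T(4)*E + 114 = (-3 + 4)*470 + 114 = 1*470 + 114 = 470 + 114 = 584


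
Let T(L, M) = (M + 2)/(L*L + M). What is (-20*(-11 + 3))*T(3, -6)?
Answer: -640/3 ≈ -213.33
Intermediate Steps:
T(L, M) = (2 + M)/(M + L²) (T(L, M) = (2 + M)/(L² + M) = (2 + M)/(M + L²))
(-20*(-11 + 3))*T(3, -6) = (-20*(-11 + 3))*((2 - 6)/(-6 + 3²)) = (-20*(-8))*(-4/(-6 + 9)) = 160*(-4/3) = -640/3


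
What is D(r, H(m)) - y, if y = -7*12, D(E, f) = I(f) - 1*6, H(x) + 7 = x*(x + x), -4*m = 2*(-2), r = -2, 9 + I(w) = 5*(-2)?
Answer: 59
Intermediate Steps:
I(w) = -19 (I(w) = -9 + 5*(-2) = -9 - 10 = -19)
m = 1 (m = -(-2)/2 = -¼*(-4) = 1)
H(x) = -7 + 2*x² (H(x) = -7 + x*(x + x) = -7 + x*(2*x) = -7 + 2*x²)
D(E, f) = -25 (D(E, f) = -19 - 1*6 = -19 - 6 = -25)
y = -84
D(r, H(m)) - y = -25 - 1*(-84) = -25 + 84 = 59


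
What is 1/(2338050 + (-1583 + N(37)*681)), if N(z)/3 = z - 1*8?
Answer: 1/2395714 ≈ 4.1741e-7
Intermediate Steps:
N(z) = -24 + 3*z (N(z) = 3*(z - 1*8) = 3*(z - 8) = 3*(-8 + z) = -24 + 3*z)
1/(2338050 + (-1583 + N(37)*681)) = 1/(2338050 + (-1583 + (-24 + 3*37)*681)) = 1/(2338050 + (-1583 + (-24 + 111)*681)) = 1/(2338050 + (-1583 + 87*681)) = 1/(2338050 + (-1583 + 59247)) = 1/(2338050 + 57664) = 1/2395714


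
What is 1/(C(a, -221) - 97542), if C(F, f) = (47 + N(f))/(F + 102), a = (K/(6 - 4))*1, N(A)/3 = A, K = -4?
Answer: -25/2438704 ≈ -1.0251e-5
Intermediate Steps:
N(A) = 3*A
a = -2 (a = (-4/(6 - 4))*1 = (-4/2)*1 = ((½)*(-4))*1 = -2*1 = -2)
C(F, f) = (47 + 3*f)/(102 + F) (C(F, f) = (47 + 3*f)/(F + 102) = (47 + 3*f)/(102 + F))
1/(C(a, -221) - 97542) = 1/((47 + 3*(-221))/(102 - 2) - 97542) = 1/((47 - 663)/100 - 97542) = 1/((1/100)*(-616) - 97542) = 1/(-154/25 - 97542) = 1/(-2438704/25) = -25/2438704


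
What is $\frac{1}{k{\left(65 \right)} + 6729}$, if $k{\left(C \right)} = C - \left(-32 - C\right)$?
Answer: $\frac{1}{6891} \approx 0.00014512$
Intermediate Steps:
$k{\left(C \right)} = 32 + 2 C$ ($k{\left(C \right)} = C + \left(32 + C\right) = 32 + 2 C$)
$\frac{1}{k{\left(65 \right)} + 6729} = \frac{1}{\left(32 + 2 \cdot 65\right) + 6729} = \frac{1}{\left(32 + 130\right) + 6729} = \frac{1}{162 + 6729} = \frac{1}{6891}$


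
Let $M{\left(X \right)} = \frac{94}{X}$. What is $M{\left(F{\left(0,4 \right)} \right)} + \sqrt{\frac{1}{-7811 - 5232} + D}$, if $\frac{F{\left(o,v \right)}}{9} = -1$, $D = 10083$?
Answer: $- \frac{94}{9} + \frac{2 \sqrt{428829606106}}{13043} \approx 89.97$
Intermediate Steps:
$F{\left(o,v \right)} = -9$ ($F{\left(o,v \right)} = 9 \left(-1\right) = -9$)
$M{\left(F{\left(0,4 \right)} \right)} + \sqrt{\frac{1}{-7811 - 5232} + D} = \frac{94}{-9} + \sqrt{\frac{1}{-7811 - 5232} + 10083} = 94 \left(- \frac{1}{9}\right) + \sqrt{\frac{1}{-13043} + 10083} = - \frac{94}{9} + \sqrt{- \frac{1}{13043} + 10083} = - \frac{94}{9} + \sqrt{\frac{131512568}{13043}} = - \frac{94}{9} + \frac{2 \sqrt{428829606106}}{13043}$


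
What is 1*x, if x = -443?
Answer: -443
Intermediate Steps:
1*x = 1*(-443) = -443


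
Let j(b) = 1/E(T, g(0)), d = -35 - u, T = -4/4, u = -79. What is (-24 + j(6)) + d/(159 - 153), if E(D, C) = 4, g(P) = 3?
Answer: -197/12 ≈ -16.417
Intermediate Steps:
T = -1 (T = -4*¼ = -1)
d = 44 (d = -35 - 1*(-79) = -35 + 79 = 44)
j(b) = ¼ (j(b) = 1/4 = ¼)
(-24 + j(6)) + d/(159 - 153) = (-24 + ¼) + 44/(159 - 153) = -95/4 + 44/6 = -95/4 + 44*(⅙) = -95/4 + 22/3 = -197/12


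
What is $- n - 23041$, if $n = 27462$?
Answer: $-50503$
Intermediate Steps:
$- n - 23041 = \left(-1\right) 27462 - 23041 = -27462 - 23041 = -50503$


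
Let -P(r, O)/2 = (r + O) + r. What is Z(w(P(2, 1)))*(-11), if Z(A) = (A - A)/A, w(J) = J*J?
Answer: 0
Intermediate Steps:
P(r, O) = -4*r - 2*O (P(r, O) = -2*((r + O) + r) = -2*((O + r) + r) = -2*(O + 2*r) = -4*r - 2*O)
w(J) = J²
Z(A) = 0 (Z(A) = 0/A = 0)
Z(w(P(2, 1)))*(-11) = 0*(-11) = 0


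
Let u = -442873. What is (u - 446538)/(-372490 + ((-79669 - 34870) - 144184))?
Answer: 889411/631213 ≈ 1.4090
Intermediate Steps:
(u - 446538)/(-372490 + ((-79669 - 34870) - 144184)) = (-442873 - 446538)/(-372490 + ((-79669 - 34870) - 144184)) = -889411/(-372490 + (-114539 - 144184)) = -889411/(-372490 - 258723) = -889411/(-631213) = -889411*(-1/631213) = 889411/631213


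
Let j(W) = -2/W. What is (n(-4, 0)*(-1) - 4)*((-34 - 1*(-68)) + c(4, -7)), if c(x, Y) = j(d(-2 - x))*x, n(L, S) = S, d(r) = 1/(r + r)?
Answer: -520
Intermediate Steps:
d(r) = 1/(2*r)
c(x, Y) = x*(8 + 4*x) (c(x, Y) = (-(-8 - 4*x))*x = (-2*(-4 - 2*x))*x = (8 + 4*x)*x = x*(8 + 4*x))
(n(-4, 0)*(-1) - 4)*((-34 - 1*(-68)) + c(4, -7)) = (0*(-1) - 4)*((-34 - 1*(-68)) + 4*4*(2 + 4)) = (0 - 4)*((-34 + 68) + 4*4*6) = -4*(34 + 96) = -4*130 = -520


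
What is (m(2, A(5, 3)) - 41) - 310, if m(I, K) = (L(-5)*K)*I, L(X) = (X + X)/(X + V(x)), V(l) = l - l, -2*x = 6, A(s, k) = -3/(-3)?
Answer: -347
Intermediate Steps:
A(s, k) = 1 (A(s, k) = -3*(-1/3) = 1)
x = -3 (x = -1/2*6 = -3)
V(l) = 0
L(X) = 2 (L(X) = (X + X)/(X + 0) = (2*X)/X = 2)
m(I, K) = 2*I*K (m(I, K) = (2*K)*I = 2*I*K)
(m(2, A(5, 3)) - 41) - 310 = (2*2*1 - 41) - 310 = (4 - 41) - 310 = -37 - 310 = -347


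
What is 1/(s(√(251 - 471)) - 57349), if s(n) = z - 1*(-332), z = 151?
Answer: -1/56866 ≈ -1.7585e-5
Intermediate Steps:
s(n) = 483 (s(n) = 151 - 1*(-332) = 151 + 332 = 483)
1/(s(√(251 - 471)) - 57349) = 1/(483 - 57349) = 1/(-56866) = -1/56866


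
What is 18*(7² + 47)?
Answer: 1728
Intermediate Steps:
18*(7² + 47) = 18*(49 + 47) = 18*96 = 1728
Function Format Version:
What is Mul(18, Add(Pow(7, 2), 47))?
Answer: 1728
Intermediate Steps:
Mul(18, Add(Pow(7, 2), 47)) = Mul(18, Add(49, 47)) = Mul(18, 96) = 1728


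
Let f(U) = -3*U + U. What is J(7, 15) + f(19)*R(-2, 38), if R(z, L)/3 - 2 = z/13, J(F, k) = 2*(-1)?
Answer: -2762/13 ≈ -212.46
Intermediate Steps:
J(F, k) = -2
R(z, L) = 6 + 3*z/13 (R(z, L) = 6 + 3*(z/13) = 6 + 3*z/13)
f(U) = -2*U
J(7, 15) + f(19)*R(-2, 38) = -2 + (-2*19)*(6 + (3/13)*(-2)) = -2 - 38*(6 - 6/13) = -2 - 38*72/13 = -2 - 2736/13 = -2762/13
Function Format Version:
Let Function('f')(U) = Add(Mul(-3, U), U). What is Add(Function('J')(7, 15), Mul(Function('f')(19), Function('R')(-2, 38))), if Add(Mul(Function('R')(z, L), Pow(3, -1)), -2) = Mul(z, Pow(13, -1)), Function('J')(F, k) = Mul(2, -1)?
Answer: Rational(-2762, 13) ≈ -212.46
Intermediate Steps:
Function('J')(F, k) = -2
Function('R')(z, L) = Add(6, Mul(Rational(3, 13), z)) (Function('R')(z, L) = Add(6, Mul(3, Mul(z, Pow(13, -1)))) = Add(6, Mul(3, Mul(z, Rational(1, 13)))) = Add(6, Mul(3, Mul(Rational(1, 13), z))) = Add(6, Mul(Rational(3, 13), z)))
Function('f')(U) = Mul(-2, U)
Add(Function('J')(7, 15), Mul(Function('f')(19), Function('R')(-2, 38))) = Add(-2, Mul(Mul(-2, 19), Add(6, Mul(Rational(3, 13), -2)))) = Add(-2, Mul(-38, Add(6, Rational(-6, 13)))) = Add(-2, Mul(-38, Rational(72, 13))) = Add(-2, Rational(-2736, 13)) = Rational(-2762, 13)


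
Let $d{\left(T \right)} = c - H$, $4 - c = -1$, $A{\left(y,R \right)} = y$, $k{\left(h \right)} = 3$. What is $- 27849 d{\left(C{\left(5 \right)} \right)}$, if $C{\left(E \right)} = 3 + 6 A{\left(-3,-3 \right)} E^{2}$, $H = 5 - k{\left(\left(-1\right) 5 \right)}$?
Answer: $-83547$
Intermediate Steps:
$c = 5$ ($c = 4 - -1 = 4 + 1 = 5$)
$H = 2$ ($H = 5 - 3 = 2$)
$C{\left(E \right)} = 3 - 18 E^{2}$ ($C{\left(E \right)} = 3 + 6 \left(- 3 E^{2}\right) = 3 - 18 E^{2}$)
$d{\left(T \right)} = 3$ ($d{\left(T \right)} = 5 - 2 = 3$)
$- 27849 d{\left(C{\left(5 \right)} \right)} = \left(-27849\right) 3 = -83547$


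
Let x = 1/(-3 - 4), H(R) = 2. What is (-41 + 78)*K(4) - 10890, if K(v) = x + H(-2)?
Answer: -75749/7 ≈ -10821.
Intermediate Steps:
x = -⅐ (x = 1/(-7) = -⅐ ≈ -0.14286)
K(v) = 13/7 (K(v) = -⅐ + 2 = 13/7)
(-41 + 78)*K(4) - 10890 = (-41 + 78)*(13/7) - 10890 = 37*(13/7) - 10890 = 481/7 - 10890 = -75749/7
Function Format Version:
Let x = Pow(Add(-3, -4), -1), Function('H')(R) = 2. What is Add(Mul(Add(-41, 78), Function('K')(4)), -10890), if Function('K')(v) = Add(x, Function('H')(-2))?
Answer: Rational(-75749, 7) ≈ -10821.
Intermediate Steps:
x = Rational(-1, 7) (x = Pow(-7, -1) = Rational(-1, 7) ≈ -0.14286)
Function('K')(v) = Rational(13, 7) (Function('K')(v) = Add(Rational(-1, 7), 2) = Rational(13, 7))
Add(Mul(Add(-41, 78), Function('K')(4)), -10890) = Add(Mul(Add(-41, 78), Rational(13, 7)), -10890) = Add(Mul(37, Rational(13, 7)), -10890) = Add(Rational(481, 7), -10890) = Rational(-75749, 7)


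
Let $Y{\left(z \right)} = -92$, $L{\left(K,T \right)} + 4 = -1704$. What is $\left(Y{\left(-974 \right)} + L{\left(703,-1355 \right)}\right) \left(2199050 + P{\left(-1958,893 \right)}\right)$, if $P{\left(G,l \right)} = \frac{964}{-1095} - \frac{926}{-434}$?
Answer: $- \frac{62703307625640}{15841} \approx -3.9583 \cdot 10^{9}$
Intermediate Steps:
$P{\left(G,l \right)} = \frac{297797}{237615}$ ($P{\left(G,l \right)} = 964 \left(- \frac{1}{1095}\right) - - \frac{463}{217} = - \frac{964}{1095} + \frac{463}{217} = \frac{297797}{237615}$)
$L{\left(K,T \right)} = -1708$ ($L{\left(K,T \right)} = -4 - 1704 = -1708$)
$\left(Y{\left(-974 \right)} + L{\left(703,-1355 \right)}\right) \left(2199050 + P{\left(-1958,893 \right)}\right) = \left(-92 - 1708\right) \left(2199050 + \frac{297797}{237615}\right) = \left(-1800\right) \frac{522527563547}{237615} = - \frac{62703307625640}{15841}$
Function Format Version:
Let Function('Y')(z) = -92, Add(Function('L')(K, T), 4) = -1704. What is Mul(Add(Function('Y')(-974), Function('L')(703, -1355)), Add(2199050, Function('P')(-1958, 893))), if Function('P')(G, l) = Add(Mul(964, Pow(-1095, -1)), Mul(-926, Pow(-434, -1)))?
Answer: Rational(-62703307625640, 15841) ≈ -3.9583e+9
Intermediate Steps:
Function('P')(G, l) = Rational(297797, 237615) (Function('P')(G, l) = Add(Mul(964, Rational(-1, 1095)), Mul(-926, Rational(-1, 434))) = Add(Rational(-964, 1095), Rational(463, 217)) = Rational(297797, 237615))
Function('L')(K, T) = -1708 (Function('L')(K, T) = Add(-4, -1704) = -1708)
Mul(Add(Function('Y')(-974), Function('L')(703, -1355)), Add(2199050, Function('P')(-1958, 893))) = Mul(Add(-92, -1708), Add(2199050, Rational(297797, 237615))) = Mul(-1800, Rational(522527563547, 237615)) = Rational(-62703307625640, 15841)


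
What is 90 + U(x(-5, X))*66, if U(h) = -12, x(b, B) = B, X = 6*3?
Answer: -702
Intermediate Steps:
X = 18
90 + U(x(-5, X))*66 = 90 - 12*66 = 90 - 792 = -702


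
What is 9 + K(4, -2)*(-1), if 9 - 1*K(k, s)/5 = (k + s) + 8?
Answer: 14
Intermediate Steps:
K(k, s) = 5 - 5*k - 5*s (K(k, s) = 45 - 5*((k + s) + 8) = 45 - 5*(8 + k + s) = 45 + (-40 - 5*k - 5*s) = 5 - 5*k - 5*s)
9 + K(4, -2)*(-1) = 9 + (5 - 5*4 - 5*(-2))*(-1) = 9 + (5 - 20 + 10)*(-1) = 9 - 5*(-1) = 9 + 5 = 14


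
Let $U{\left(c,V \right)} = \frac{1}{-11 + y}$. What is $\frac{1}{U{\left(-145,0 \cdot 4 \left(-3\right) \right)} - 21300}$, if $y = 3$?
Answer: $- \frac{8}{170401} \approx -4.6948 \cdot 10^{-5}$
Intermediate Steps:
$U{\left(c,V \right)} = - \frac{1}{8}$ ($U{\left(c,V \right)} = \frac{1}{-11 + 3} = \frac{1}{-8} = - \frac{1}{8}$)
$\frac{1}{U{\left(-145,0 \cdot 4 \left(-3\right) \right)} - 21300} = \frac{1}{- \frac{1}{8} - 21300} = \frac{1}{- \frac{170401}{8}} = - \frac{8}{170401}$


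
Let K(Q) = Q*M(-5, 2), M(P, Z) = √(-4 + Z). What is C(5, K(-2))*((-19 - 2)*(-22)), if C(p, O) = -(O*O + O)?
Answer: 3696 + 924*I*√2 ≈ 3696.0 + 1306.7*I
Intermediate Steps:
K(Q) = I*Q*√2 (K(Q) = Q*√(-4 + 2) = Q*√(-2) = Q*(I*√2) = I*Q*√2)
C(p, O) = -O - O² (C(p, O) = -(O² + O) = -(O + O²) = -O - O²)
C(5, K(-2))*((-19 - 2)*(-22)) = (-I*(-2)*√2*(1 + I*(-2)*√2))*((-19 - 2)*(-22)) = (-(-2*I*√2)*(1 - 2*I*√2))*(-21*(-22)) = (2*I*√2*(1 - 2*I*√2))*462 = 924*I*√2*(1 - 2*I*√2)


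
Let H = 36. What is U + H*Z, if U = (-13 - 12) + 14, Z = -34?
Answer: -1235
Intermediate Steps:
U = -11 (U = -25 + 14 = -11)
U + H*Z = -11 + 36*(-34) = -11 - 1224 = -1235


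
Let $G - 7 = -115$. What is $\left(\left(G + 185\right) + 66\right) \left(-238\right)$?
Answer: $-34034$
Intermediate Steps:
$G = -108$ ($G = 7 - 115 = -108$)
$\left(\left(G + 185\right) + 66\right) \left(-238\right) = \left(\left(-108 + 185\right) + 66\right) \left(-238\right) = \left(77 + 66\right) \left(-238\right) = 143 \left(-238\right) = -34034$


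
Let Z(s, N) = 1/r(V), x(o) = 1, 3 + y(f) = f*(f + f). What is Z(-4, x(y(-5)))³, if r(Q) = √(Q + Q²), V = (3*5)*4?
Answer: √915/6697800 ≈ 4.5163e-6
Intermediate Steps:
V = 60 (V = 15*4 = 60)
y(f) = -3 + 2*f² (y(f) = -3 + f*(f + f) = -3 + f*(2*f) = -3 + 2*f²)
Z(s, N) = √915/1830 (Z(s, N) = 1/(√(60*(1 + 60))) = 1/(√(60*61)) = 1/(√3660) = 1/(2*√915) = √915/1830)
Z(-4, x(y(-5)))³ = (√915/1830)³ = √915/6697800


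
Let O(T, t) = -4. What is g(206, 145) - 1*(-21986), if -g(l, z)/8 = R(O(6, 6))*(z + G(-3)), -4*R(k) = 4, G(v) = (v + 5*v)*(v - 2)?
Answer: 23866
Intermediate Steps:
G(v) = 6*v*(-2 + v) (G(v) = (6*v)*(-2 + v) = 6*v*(-2 + v))
R(k) = -1 (R(k) = -1/4*4 = -1)
g(l, z) = 720 + 8*z (g(l, z) = -(-8)*(z + 6*(-3)*(-2 - 3)) = -(-8)*(z + 6*(-3)*(-5)) = -(-8)*(z + 90) = -(-8)*(90 + z) = -8*(-90 - z) = 720 + 8*z)
g(206, 145) - 1*(-21986) = (720 + 8*145) - 1*(-21986) = (720 + 1160) + 21986 = 1880 + 21986 = 23866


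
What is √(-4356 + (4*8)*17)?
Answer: 2*I*√953 ≈ 61.741*I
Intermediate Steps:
√(-4356 + (4*8)*17) = √(-4356 + 32*17) = √(-4356 + 544) = √(-3812) = 2*I*√953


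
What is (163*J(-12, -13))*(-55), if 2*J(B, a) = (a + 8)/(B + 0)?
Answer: -44825/24 ≈ -1867.7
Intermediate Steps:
J(B, a) = (8 + a)/(2*B) (J(B, a) = ((a + 8)/(B + 0))/2 = ((8 + a)/B)/2 = (8 + a)/(2*B))
(163*J(-12, -13))*(-55) = (163*((½)*(8 - 13)/(-12)))*(-55) = (163*((½)*(-1/12)*(-5)))*(-55) = (163*(5/24))*(-55) = (815/24)*(-55) = -44825/24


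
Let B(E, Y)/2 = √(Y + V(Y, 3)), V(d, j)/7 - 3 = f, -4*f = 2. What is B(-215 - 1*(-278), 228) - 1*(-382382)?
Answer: 382382 + √982 ≈ 3.8241e+5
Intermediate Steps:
f = -½ (f = -¼*2 = -½ ≈ -0.50000)
V(d, j) = 35/2 (V(d, j) = 21 + 7*(-½) = 21 - 7/2 = 35/2)
B(E, Y) = 2*√(35/2 + Y) (B(E, Y) = 2*√(Y + 35/2) = 2*√(35/2 + Y))
B(-215 - 1*(-278), 228) - 1*(-382382) = √(70 + 4*228) - 1*(-382382) = √(70 + 912) + 382382 = √982 + 382382 = 382382 + √982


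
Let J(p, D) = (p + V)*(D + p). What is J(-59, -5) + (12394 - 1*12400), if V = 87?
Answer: -1798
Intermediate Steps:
J(p, D) = (87 + p)*(D + p) (J(p, D) = (p + 87)*(D + p) = (87 + p)*(D + p))
J(-59, -5) + (12394 - 1*12400) = ((-59)² + 87*(-5) + 87*(-59) - 5*(-59)) + (12394 - 1*12400) = (3481 - 435 - 5133 + 295) + (12394 - 12400) = -1792 - 6 = -1798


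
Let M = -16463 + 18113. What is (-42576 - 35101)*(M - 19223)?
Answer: 1365017921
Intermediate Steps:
M = 1650
(-42576 - 35101)*(M - 19223) = (-42576 - 35101)*(1650 - 19223) = -77677*(-17573) = 1365017921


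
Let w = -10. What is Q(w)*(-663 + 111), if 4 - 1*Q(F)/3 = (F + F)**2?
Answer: 655776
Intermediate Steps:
Q(F) = 12 - 12*F**2 (Q(F) = 12 - 3*(F + F)**2 = 12 - 3*4*F**2 = 12 - 12*F**2)
Q(w)*(-663 + 111) = (12 - 12*(-10)**2)*(-663 + 111) = (12 - 12*100)*(-552) = (12 - 1200)*(-552) = -1188*(-552) = 655776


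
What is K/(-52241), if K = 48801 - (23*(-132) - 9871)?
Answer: -61708/52241 ≈ -1.1812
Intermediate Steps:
K = 61708 (K = 48801 - (-3036 - 9871) = 48801 - 1*(-12907) = 48801 + 12907 = 61708)
K/(-52241) = 61708/(-52241) = 61708*(-1/52241) = -61708/52241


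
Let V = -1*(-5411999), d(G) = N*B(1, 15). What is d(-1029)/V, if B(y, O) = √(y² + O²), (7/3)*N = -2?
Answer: -6*√226/37883993 ≈ -2.3809e-6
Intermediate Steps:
N = -6/7 (N = (3/7)*(-2) = -6/7 ≈ -0.85714)
B(y, O) = √(O² + y²)
d(G) = -6*√226/7 (d(G) = -6*√(15² + 1²)/7 = -6*√(225 + 1)/7 = -6*√226/7)
V = 5411999
d(-1029)/V = -6*√226/7/5411999 = -6*√226/7*(1/5411999) = -6*√226/37883993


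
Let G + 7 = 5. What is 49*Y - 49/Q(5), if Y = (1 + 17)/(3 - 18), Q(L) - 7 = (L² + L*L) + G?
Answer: -3283/55 ≈ -59.691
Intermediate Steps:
G = -2 (G = -7 + 5 = -2)
Q(L) = 5 + 2*L² (Q(L) = 7 + ((L² + L*L) - 2) = 7 + ((L² + L²) - 2) = 7 + (2*L² - 2) = 7 + (-2 + 2*L²) = 5 + 2*L²)
Y = -6/5 (Y = 18/(-15) = 18*(-1/15) = -6/5 ≈ -1.2000)
49*Y - 49/Q(5) = 49*(-6/5) - 49/(5 + 2*5²) = -294/5 - 49/(5 + 2*25) = -294/5 - 49/(5 + 50) = -294/5 - 49/55 = -3283/55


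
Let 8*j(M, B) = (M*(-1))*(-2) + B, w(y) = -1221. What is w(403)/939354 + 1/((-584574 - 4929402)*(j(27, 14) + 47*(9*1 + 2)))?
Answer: -45358508809/34895729214684 ≈ -0.0012998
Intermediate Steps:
j(M, B) = M/4 + B/8 (j(M, B) = ((M*(-1))*(-2) + B)/8 = (-M*(-2) + B)/8 = (2*M + B)/8 = (B + 2*M)/8 = M/4 + B/8)
w(403)/939354 + 1/((-584574 - 4929402)*(j(27, 14) + 47*(9*1 + 2))) = -1221/939354 + 1/((-584574 - 4929402)*(((1/4)*27 + (1/8)*14) + 47*(9*1 + 2))) = -1221*1/939354 + 1/((-5513976)*((27/4 + 7/4) + 47*(9 + 2))) = -407/313118 - 1/(5513976*(17/2 + 47*11)) = -407/313118 - 1/(5513976*(17/2 + 517)) = -407/313118 - 1/(5513976*1051/2) = -407/313118 - 1/5513976*2/1051 = -407/313118 - 1/2897594388 = -45358508809/34895729214684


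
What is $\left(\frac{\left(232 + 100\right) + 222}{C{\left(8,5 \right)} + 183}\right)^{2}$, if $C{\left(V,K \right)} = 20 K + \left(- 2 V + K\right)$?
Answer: $\frac{76729}{18496} \approx 4.1484$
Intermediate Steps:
$C{\left(V,K \right)} = - 2 V + 21 K$ ($C{\left(V,K \right)} = 20 K + \left(K - 2 V\right) = - 2 V + 21 K$)
$\left(\frac{\left(232 + 100\right) + 222}{C{\left(8,5 \right)} + 183}\right)^{2} = \left(\frac{\left(232 + 100\right) + 222}{\left(\left(-2\right) 8 + 21 \cdot 5\right) + 183}\right)^{2} = \left(\frac{332 + 222}{\left(-16 + 105\right) + 183}\right)^{2} = \left(\frac{554}{89 + 183}\right)^{2} = \left(\frac{554}{272}\right)^{2} = \left(554 \cdot \frac{1}{272}\right)^{2} = \left(\frac{277}{136}\right)^{2} = \frac{76729}{18496}$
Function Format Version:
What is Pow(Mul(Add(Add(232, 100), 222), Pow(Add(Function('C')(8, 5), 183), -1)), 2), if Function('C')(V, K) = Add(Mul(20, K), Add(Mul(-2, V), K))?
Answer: Rational(76729, 18496) ≈ 4.1484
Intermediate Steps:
Function('C')(V, K) = Add(Mul(-2, V), Mul(21, K)) (Function('C')(V, K) = Add(Mul(20, K), Add(K, Mul(-2, V))) = Add(Mul(-2, V), Mul(21, K)))
Pow(Mul(Add(Add(232, 100), 222), Pow(Add(Function('C')(8, 5), 183), -1)), 2) = Pow(Mul(Add(Add(232, 100), 222), Pow(Add(Add(Mul(-2, 8), Mul(21, 5)), 183), -1)), 2) = Pow(Mul(Add(332, 222), Pow(Add(Add(-16, 105), 183), -1)), 2) = Pow(Mul(554, Pow(Add(89, 183), -1)), 2) = Pow(Mul(554, Pow(272, -1)), 2) = Pow(Mul(554, Rational(1, 272)), 2) = Pow(Rational(277, 136), 2) = Rational(76729, 18496)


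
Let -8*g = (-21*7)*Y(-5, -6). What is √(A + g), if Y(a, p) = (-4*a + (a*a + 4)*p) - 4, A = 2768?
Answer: I*√541/2 ≈ 11.63*I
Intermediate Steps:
Y(a, p) = -4 - 4*a + p*(4 + a²) (Y(a, p) = (-4*a + (a² + 4)*p) - 4 = (-4*a + (4 + a²)*p) - 4 = (-4*a + p*(4 + a²)) - 4 = -4 - 4*a + p*(4 + a²))
g = -11613/4 (g = -(-21*7)*(-4 - 4*(-5) + 4*(-6) - 6*(-5)²)/8 = -(-147)*(-4 + 20 - 24 - 6*25)/8 = -(-147)*(-4 + 20 - 24 - 150)/8 = -(-147)*(-158)/8 = -⅛*23226 = -11613/4 ≈ -2903.3)
√(A + g) = √(2768 - 11613/4) = √(-541/4) = I*√541/2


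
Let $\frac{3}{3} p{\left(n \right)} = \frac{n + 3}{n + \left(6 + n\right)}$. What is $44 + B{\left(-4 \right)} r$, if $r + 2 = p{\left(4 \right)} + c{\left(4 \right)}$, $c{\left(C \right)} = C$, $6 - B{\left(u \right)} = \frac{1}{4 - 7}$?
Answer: $\frac{359}{6} \approx 59.833$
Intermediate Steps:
$B{\left(u \right)} = \frac{19}{3}$ ($B{\left(u \right)} = 6 - \frac{1}{4 - 7} = 6 - \frac{1}{-3} = 6 - - \frac{1}{3} = 6 + \frac{1}{3} = \frac{19}{3}$)
$p{\left(n \right)} = \frac{3 + n}{6 + 2 n}$ ($p{\left(n \right)} = \frac{n + 3}{n + \left(6 + n\right)} = \frac{3 + n}{6 + 2 n}$)
$r = \frac{5}{2}$ ($r = -2 + \left(\frac{1}{2} + 4\right) = -2 + \frac{9}{2} = \frac{5}{2} \approx 2.5$)
$44 + B{\left(-4 \right)} r = 44 + \frac{19}{3} \cdot \frac{5}{2} = 44 + \frac{95}{6} = \frac{359}{6}$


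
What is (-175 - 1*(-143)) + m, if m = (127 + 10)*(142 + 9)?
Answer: 20655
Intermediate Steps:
m = 20687 (m = 137*151 = 20687)
(-175 - 1*(-143)) + m = (-175 - 1*(-143)) + 20687 = (-175 + 143) + 20687 = -32 + 20687 = 20655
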